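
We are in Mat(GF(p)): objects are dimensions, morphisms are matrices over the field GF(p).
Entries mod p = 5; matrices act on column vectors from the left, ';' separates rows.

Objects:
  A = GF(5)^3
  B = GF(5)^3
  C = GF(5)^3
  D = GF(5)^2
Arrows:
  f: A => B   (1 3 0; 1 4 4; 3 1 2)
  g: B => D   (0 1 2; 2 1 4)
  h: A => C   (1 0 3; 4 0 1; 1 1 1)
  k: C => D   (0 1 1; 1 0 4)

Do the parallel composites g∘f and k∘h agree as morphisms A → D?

Path 1 = f;g:
  e0=[1,0,0] f=>[1,1,3] g=>[2,0]
  e1=[0,1,0] f=>[3,4,1] g=>[1,4]
  e2=[0,0,1] f=>[0,4,2] g=>[3,2]
  ⟦path⟧₁ = (2 1 3; 0 4 2)
Path 2 = h;k:
  e0=[1,0,0] h=>[1,4,1] k=>[0,0]
  e1=[0,1,0] h=>[0,0,1] k=>[1,4]
  e2=[0,0,1] h=>[3,1,1] k=>[2,2]
  ⟦path⟧₂ = (0 1 2; 0 4 2)
Equal? distinct morphisms ✗

Answer: DOES NOT COMMUTE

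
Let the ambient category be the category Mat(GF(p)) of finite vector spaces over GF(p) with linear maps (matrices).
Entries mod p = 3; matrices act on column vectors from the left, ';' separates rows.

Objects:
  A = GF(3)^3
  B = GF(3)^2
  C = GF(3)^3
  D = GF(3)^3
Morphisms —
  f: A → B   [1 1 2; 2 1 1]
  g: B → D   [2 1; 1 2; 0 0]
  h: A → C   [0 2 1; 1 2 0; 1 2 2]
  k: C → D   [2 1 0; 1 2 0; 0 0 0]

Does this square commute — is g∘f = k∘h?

1) trace f;g:
  e0=[1,0,0] f→[1,2] g→[1,2,0]
  e1=[0,1,0] f→[1,1] g→[0,0,0]
  e2=[0,0,1] f→[2,1] g→[2,1,0]
  result₁ = [1 0 2; 2 0 1; 0 0 0]
2) trace h;k:
  e0=[1,0,0] h→[0,1,1] k→[1,2,0]
  e1=[0,1,0] h→[2,2,2] k→[0,0,0]
  e2=[0,0,1] h→[1,0,2] k→[2,1,0]
  result₂ = [1 0 2; 2 0 1; 0 0 0]
Equal? same morphism ✓

Answer: COMMUTES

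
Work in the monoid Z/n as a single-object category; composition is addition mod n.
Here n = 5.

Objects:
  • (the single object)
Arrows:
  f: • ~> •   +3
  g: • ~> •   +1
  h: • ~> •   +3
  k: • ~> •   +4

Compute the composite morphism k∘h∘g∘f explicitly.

  0 +3≡3 +1≡4 +3≡2 +4≡1  (mod 5)
composite: +1

Answer: +1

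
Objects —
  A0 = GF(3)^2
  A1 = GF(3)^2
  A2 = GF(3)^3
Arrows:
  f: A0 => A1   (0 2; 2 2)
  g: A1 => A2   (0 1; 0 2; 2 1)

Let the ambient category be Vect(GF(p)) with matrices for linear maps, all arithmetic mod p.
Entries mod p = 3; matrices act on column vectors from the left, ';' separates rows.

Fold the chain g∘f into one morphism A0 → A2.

Answer: (2 2; 1 1; 2 0)

Work:
  e0=(1,0) f=>(0,2) g=>(2,1,2)
  e1=(0,1) f=>(2,2) g=>(2,1,0)
composite: (2 2; 1 1; 2 0)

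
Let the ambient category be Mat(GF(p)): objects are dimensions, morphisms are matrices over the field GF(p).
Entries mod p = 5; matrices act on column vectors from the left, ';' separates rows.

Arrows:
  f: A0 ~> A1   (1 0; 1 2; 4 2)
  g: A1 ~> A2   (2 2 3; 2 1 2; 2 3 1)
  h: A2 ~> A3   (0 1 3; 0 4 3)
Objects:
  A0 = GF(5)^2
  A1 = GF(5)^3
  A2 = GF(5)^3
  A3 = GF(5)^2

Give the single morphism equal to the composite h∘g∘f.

Answer: (3 0; 1 3)

Derivation:
  e0=⟨1,0⟩ f~>⟨1,1,4⟩ g~>⟨1,1,4⟩ h~>⟨3,1⟩
  e1=⟨0,1⟩ f~>⟨0,2,2⟩ g~>⟨0,1,3⟩ h~>⟨0,3⟩
composite: (3 0; 1 3)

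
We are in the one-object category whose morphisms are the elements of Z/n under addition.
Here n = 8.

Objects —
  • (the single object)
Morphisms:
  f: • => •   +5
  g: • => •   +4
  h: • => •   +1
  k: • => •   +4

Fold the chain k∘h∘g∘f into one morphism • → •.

  0 +5≡5 +4≡1 +1≡2 +4≡6  (mod 8)
composite: +6

Answer: +6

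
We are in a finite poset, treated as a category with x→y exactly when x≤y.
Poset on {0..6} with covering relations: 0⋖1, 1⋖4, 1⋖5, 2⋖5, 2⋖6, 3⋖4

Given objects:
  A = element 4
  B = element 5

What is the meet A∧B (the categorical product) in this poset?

{x : x<=A ∧ x<=B} = {0,1}  (A=4, B=5)
  0 <= 1
  1 <= 1
glb = 1

Answer: A∧B = 1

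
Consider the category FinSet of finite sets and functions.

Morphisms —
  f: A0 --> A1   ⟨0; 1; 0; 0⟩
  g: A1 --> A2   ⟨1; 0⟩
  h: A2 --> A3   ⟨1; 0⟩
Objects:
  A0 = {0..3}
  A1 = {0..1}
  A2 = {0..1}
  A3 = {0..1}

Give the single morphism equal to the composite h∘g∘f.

Answer: ⟨0; 1; 0; 0⟩

Derivation:
  0 f-->0 g-->1 h-->0
  1 f-->1 g-->0 h-->1
  2 f-->0 g-->1 h-->0
  3 f-->0 g-->1 h-->0
result: ⟨0; 1; 0; 0⟩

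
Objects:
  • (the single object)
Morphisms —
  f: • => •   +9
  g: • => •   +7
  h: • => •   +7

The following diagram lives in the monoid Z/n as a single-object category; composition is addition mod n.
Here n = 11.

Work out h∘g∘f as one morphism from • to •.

  0 +9≡9 +7≡5 +7≡1  (mod 11)
result: +1

Answer: +1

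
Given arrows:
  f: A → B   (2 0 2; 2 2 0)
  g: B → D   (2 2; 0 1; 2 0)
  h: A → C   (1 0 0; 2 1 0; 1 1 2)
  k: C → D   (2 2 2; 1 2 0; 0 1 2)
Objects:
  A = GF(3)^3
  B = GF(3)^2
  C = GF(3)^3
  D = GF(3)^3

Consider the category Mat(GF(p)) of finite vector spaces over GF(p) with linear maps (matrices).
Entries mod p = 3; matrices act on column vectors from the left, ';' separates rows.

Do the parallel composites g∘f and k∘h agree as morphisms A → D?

Along f;g (path 1):
  e0=⟨1,0,0⟩ f→⟨2,2⟩ g→⟨2,2,1⟩
  e1=⟨0,1,0⟩ f→⟨0,2⟩ g→⟨1,2,0⟩
  e2=⟨0,0,1⟩ f→⟨2,0⟩ g→⟨1,0,1⟩
  result₁ = (2 1 1; 2 2 0; 1 0 1)
Along h;k (path 2):
  e0=⟨1,0,0⟩ h→⟨1,2,1⟩ k→⟨2,2,1⟩
  e1=⟨0,1,0⟩ h→⟨0,1,1⟩ k→⟨1,2,0⟩
  e2=⟨0,0,1⟩ h→⟨0,0,2⟩ k→⟨1,0,1⟩
  result₂ = (2 1 1; 2 2 0; 1 0 1)
Equal? YES — commutes

Answer: COMMUTES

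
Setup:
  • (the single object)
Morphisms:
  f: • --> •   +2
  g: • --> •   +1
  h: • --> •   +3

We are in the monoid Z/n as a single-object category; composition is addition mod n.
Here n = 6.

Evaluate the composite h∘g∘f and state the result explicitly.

Answer: +0

Derivation:
  0 +2≡2 +1≡3 +3≡0  (mod 6)
result: +0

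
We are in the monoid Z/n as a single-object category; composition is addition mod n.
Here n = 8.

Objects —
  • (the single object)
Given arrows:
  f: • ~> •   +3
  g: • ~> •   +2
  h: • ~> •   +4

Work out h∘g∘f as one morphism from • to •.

Answer: +1

Trace:
  0 +3≡3 +2≡5 +4≡1  (mod 8)
result: +1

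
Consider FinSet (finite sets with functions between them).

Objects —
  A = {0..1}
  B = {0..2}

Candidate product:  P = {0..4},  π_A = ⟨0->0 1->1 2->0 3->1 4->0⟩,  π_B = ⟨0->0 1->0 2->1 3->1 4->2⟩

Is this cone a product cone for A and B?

|A|·|B| = 2·3 = 6;  |P| = 5
  → cardinalities differ; no bijection possible.

Answer: NOT A VALID PRODUCT — |P|=5 ≠ |A|·|B|=6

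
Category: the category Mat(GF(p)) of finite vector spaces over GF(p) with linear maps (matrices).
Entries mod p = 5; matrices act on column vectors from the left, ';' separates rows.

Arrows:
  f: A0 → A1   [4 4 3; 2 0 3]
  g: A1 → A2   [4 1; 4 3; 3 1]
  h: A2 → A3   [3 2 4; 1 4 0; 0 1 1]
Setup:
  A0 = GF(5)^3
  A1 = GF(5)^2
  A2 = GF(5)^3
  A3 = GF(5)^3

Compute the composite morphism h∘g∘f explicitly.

Answer: [4 3 0; 1 0 4; 1 3 3]

Trace:
  e0=(1,0,0) f→(4,2) g→(3,2,4) h→(4,1,1)
  e1=(0,1,0) f→(4,0) g→(1,1,2) h→(3,0,3)
  e2=(0,0,1) f→(3,3) g→(0,1,2) h→(0,4,3)
result: [4 3 0; 1 0 4; 1 3 3]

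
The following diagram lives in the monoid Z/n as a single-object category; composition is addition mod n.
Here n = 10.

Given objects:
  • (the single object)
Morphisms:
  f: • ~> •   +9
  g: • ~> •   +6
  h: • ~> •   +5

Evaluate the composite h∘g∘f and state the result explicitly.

  0 +9≡9 +6≡5 +5≡0  (mod 10)
⟦path⟧: +0

Answer: +0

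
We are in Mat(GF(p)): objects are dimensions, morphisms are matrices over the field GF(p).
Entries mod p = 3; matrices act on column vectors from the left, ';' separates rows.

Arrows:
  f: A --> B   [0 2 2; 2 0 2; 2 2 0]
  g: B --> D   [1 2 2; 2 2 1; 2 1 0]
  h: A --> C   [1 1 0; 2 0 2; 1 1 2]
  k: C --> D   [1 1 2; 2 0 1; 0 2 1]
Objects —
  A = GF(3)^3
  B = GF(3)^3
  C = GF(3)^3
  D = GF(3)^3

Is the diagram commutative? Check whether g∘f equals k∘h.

Answer: COMMUTES

Trace:
1) trace f;g:
  e0=(1,0,0) f-->(0,2,2) g-->(2,0,2)
  e1=(0,1,0) f-->(2,0,2) g-->(0,0,1)
  e2=(0,0,1) f-->(2,2,0) g-->(0,2,0)
  composite₁ = [2 0 0; 0 0 2; 2 1 0]
2) trace h;k:
  e0=(1,0,0) h-->(1,2,1) k-->(2,0,2)
  e1=(0,1,0) h-->(1,0,1) k-->(0,0,1)
  e2=(0,0,1) h-->(0,2,2) k-->(0,2,0)
  composite₂ = [2 0 0; 0 0 2; 2 1 0]
Equal? YES — commutes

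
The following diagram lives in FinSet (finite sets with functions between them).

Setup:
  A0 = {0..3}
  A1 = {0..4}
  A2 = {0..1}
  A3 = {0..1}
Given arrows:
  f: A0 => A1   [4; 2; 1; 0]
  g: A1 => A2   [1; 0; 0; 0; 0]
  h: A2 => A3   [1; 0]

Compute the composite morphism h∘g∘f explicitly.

  0 f=>4 g=>0 h=>1
  1 f=>2 g=>0 h=>1
  2 f=>1 g=>0 h=>1
  3 f=>0 g=>1 h=>0
result: [1; 1; 1; 0]

Answer: [1; 1; 1; 0]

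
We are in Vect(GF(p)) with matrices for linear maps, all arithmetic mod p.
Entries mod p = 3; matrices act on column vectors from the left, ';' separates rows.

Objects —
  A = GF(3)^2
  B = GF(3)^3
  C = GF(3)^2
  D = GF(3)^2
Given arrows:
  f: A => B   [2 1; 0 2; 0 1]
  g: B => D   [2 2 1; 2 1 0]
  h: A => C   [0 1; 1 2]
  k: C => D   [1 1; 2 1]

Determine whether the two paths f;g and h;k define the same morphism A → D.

Answer: DOES NOT COMMUTE

Work:
1) trace f;g:
  e0=(1,0) f=>(2,0,0) g=>(1,1)
  e1=(0,1) f=>(1,2,1) g=>(1,1)
  composite₁ = [1 1; 1 1]
2) trace h;k:
  e0=(1,0) h=>(0,1) k=>(1,1)
  e1=(0,1) h=>(1,2) k=>(0,1)
  composite₂ = [1 0; 1 1]
Equal? distinct morphisms ✗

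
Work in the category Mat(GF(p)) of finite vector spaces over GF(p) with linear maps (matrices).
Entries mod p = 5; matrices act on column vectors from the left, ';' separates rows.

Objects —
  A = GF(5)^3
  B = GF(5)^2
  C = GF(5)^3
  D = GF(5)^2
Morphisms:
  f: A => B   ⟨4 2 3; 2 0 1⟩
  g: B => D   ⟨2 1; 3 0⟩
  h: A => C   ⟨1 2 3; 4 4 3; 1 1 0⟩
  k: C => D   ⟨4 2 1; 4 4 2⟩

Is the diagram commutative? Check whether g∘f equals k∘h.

Answer: DOES NOT COMMUTE

Derivation:
Path 1 = f;g:
  e0=⟨1,0,0⟩ f=>⟨4,2⟩ g=>⟨0,2⟩
  e1=⟨0,1,0⟩ f=>⟨2,0⟩ g=>⟨4,1⟩
  e2=⟨0,0,1⟩ f=>⟨3,1⟩ g=>⟨2,4⟩
  ⟦path⟧₁ = ⟨0 4 2; 2 1 4⟩
Path 2 = h;k:
  e0=⟨1,0,0⟩ h=>⟨1,4,1⟩ k=>⟨3,2⟩
  e1=⟨0,1,0⟩ h=>⟨2,4,1⟩ k=>⟨2,1⟩
  e2=⟨0,0,1⟩ h=>⟨3,3,0⟩ k=>⟨3,4⟩
  ⟦path⟧₂ = ⟨3 2 3; 2 1 4⟩
Equal? NO — does not commute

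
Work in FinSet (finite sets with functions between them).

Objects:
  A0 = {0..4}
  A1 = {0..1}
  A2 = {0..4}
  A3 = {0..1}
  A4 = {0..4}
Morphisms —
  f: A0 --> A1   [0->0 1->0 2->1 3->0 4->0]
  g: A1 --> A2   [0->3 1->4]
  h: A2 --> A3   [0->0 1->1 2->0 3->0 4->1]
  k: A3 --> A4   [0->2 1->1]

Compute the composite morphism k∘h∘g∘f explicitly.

  0 f-->0 g-->3 h-->0 k-->2
  1 f-->0 g-->3 h-->0 k-->2
  2 f-->1 g-->4 h-->1 k-->1
  3 f-->0 g-->3 h-->0 k-->2
  4 f-->0 g-->3 h-->0 k-->2
⟦path⟧: [0->2 1->2 2->1 3->2 4->2]

Answer: [0->2 1->2 2->1 3->2 4->2]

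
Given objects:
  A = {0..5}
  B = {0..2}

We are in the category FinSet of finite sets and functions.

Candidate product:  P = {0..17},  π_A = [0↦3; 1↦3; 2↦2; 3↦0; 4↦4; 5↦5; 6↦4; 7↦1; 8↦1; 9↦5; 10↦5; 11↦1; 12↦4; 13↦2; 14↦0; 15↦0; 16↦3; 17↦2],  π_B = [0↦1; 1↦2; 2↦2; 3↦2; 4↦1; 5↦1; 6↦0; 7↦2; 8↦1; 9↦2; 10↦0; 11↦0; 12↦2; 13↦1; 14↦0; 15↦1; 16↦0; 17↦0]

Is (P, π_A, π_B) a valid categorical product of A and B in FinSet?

|A|·|B| = 6·3 = 18;  |P| = 18
Check the pairing map k ↦ (π_A(k), π_B(k)):
  0 ↦ (3,1)
  1 ↦ (3,2)
  2 ↦ (2,2)
  3 ↦ (0,2)
  4 ↦ (4,1)
  5 ↦ (5,1)
  6 ↦ (4,0)
  7 ↦ (1,2)
  8 ↦ (1,1)
  9 ↦ (5,2)
  10 ↦ (5,0)
  11 ↦ (1,0)
  12 ↦ (4,2)
  13 ↦ (2,1)
  14 ↦ (0,0)
  15 ↦ (0,1)
  16 ↦ (3,0)
  17 ↦ (2,0)
distinct pairs in image: 18 / 18 needed
  → bijection onto A×B; projections well-typed.

Answer: VALID PRODUCT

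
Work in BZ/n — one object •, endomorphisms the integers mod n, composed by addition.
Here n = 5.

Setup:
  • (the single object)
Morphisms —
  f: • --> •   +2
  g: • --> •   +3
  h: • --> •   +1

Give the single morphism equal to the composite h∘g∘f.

  0 +2≡2 +3≡0 +1≡1  (mod 5)
result: +1

Answer: +1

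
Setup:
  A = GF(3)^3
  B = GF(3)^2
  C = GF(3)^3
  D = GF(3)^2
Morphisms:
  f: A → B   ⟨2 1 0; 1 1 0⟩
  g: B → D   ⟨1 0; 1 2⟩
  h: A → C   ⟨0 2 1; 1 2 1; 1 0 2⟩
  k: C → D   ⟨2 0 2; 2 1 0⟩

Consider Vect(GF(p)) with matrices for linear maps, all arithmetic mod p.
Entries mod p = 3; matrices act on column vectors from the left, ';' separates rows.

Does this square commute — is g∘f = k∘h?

Path 1 = f;g:
  e0=⟨1,0,0⟩ f→⟨2,1⟩ g→⟨2,1⟩
  e1=⟨0,1,0⟩ f→⟨1,1⟩ g→⟨1,0⟩
  e2=⟨0,0,1⟩ f→⟨0,0⟩ g→⟨0,0⟩
  ⟦path⟧₁ = ⟨2 1 0; 1 0 0⟩
Path 2 = h;k:
  e0=⟨1,0,0⟩ h→⟨0,1,1⟩ k→⟨2,1⟩
  e1=⟨0,1,0⟩ h→⟨2,2,0⟩ k→⟨1,0⟩
  e2=⟨0,0,1⟩ h→⟨1,1,2⟩ k→⟨0,0⟩
  ⟦path⟧₂ = ⟨2 1 0; 1 0 0⟩
Equal? same morphism ✓

Answer: COMMUTES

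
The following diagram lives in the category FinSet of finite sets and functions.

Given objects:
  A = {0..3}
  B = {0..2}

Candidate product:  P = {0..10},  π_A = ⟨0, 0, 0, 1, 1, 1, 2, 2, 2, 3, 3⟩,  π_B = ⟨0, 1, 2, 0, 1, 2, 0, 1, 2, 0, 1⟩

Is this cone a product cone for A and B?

|A|·|B| = 4·3 = 12;  |P| = 11
  → cardinalities differ; no bijection possible.

Answer: NOT A VALID PRODUCT — |P|=11 ≠ |A|·|B|=12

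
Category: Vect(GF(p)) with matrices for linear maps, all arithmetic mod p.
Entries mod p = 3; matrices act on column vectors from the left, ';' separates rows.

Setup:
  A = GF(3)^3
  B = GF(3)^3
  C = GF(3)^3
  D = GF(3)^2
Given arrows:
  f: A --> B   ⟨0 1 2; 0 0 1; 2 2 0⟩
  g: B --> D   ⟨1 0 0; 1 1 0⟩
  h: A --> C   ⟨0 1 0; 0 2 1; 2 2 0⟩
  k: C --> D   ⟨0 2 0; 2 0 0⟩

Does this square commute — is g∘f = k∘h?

1) trace f;g:
  e0=[1,0,0] f-->[0,0,2] g-->[0,0]
  e1=[0,1,0] f-->[1,0,2] g-->[1,1]
  e2=[0,0,1] f-->[2,1,0] g-->[2,0]
  ⟦path⟧₁ = ⟨0 1 2; 0 1 0⟩
2) trace h;k:
  e0=[1,0,0] h-->[0,0,2] k-->[0,0]
  e1=[0,1,0] h-->[1,2,2] k-->[1,2]
  e2=[0,0,1] h-->[0,1,0] k-->[2,0]
  ⟦path⟧₂ = ⟨0 1 2; 0 2 0⟩
Equal? distinct morphisms ✗

Answer: DOES NOT COMMUTE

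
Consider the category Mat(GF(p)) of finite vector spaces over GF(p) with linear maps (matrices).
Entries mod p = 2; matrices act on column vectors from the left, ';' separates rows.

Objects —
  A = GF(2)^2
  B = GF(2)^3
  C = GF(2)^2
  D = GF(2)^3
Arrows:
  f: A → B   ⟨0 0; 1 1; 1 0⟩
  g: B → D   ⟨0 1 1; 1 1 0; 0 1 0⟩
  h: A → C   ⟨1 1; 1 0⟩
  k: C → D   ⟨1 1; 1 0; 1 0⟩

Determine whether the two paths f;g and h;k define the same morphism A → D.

Path 1 = f;g:
  e0=[1,0] f→[0,1,1] g→[0,1,1]
  e1=[0,1] f→[0,1,0] g→[1,1,1]
  ⟦path⟧₁ = ⟨0 1; 1 1; 1 1⟩
Path 2 = h;k:
  e0=[1,0] h→[1,1] k→[0,1,1]
  e1=[0,1] h→[1,0] k→[1,1,1]
  ⟦path⟧₂ = ⟨0 1; 1 1; 1 1⟩
Equal? equal; square commutes

Answer: COMMUTES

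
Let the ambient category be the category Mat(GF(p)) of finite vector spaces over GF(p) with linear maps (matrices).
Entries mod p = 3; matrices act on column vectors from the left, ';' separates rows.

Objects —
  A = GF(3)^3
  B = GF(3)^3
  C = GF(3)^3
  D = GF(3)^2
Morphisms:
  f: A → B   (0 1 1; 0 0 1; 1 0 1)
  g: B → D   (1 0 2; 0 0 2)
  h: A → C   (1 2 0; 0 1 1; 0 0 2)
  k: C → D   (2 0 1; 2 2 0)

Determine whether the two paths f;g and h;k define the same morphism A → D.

Path 1 = f;g:
  e0=[1,0,0] f→[0,0,1] g→[2,2]
  e1=[0,1,0] f→[1,0,0] g→[1,0]
  e2=[0,0,1] f→[1,1,1] g→[0,2]
  composite₁ = (2 1 0; 2 0 2)
Path 2 = h;k:
  e0=[1,0,0] h→[1,0,0] k→[2,2]
  e1=[0,1,0] h→[2,1,0] k→[1,0]
  e2=[0,0,1] h→[0,1,2] k→[2,2]
  composite₂ = (2 1 2; 2 0 2)
Equal? NO — does not commute

Answer: DOES NOT COMMUTE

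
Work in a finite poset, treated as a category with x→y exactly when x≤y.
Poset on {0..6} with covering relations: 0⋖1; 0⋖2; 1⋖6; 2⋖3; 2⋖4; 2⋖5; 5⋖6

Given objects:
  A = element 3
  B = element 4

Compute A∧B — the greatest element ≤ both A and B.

Answer: A∧B = 2

Derivation:
Common predecessors of 3,4: {0,2}
  0 ≤ 2
  2 ≤ 2
glb = 2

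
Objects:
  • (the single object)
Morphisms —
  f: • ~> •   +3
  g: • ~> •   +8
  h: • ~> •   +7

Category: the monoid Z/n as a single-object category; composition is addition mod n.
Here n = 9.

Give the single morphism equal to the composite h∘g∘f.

  0 +3≡3 +8≡2 +7≡0  (mod 9)
composite: +0

Answer: +0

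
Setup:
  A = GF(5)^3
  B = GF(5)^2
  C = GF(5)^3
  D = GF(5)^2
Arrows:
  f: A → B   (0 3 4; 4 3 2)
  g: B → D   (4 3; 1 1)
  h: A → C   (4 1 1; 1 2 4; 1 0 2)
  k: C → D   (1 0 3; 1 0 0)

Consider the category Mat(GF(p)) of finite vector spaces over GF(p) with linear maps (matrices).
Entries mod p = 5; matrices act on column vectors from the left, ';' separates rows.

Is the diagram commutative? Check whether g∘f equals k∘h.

Path 1 = f;g:
  e0=[1,0,0] f→[0,4] g→[2,4]
  e1=[0,1,0] f→[3,3] g→[1,1]
  e2=[0,0,1] f→[4,2] g→[2,1]
  result₁ = (2 1 2; 4 1 1)
Path 2 = h;k:
  e0=[1,0,0] h→[4,1,1] k→[2,4]
  e1=[0,1,0] h→[1,2,0] k→[1,1]
  e2=[0,0,1] h→[1,4,2] k→[2,1]
  result₂ = (2 1 2; 4 1 1)
Equal? equal; square commutes

Answer: COMMUTES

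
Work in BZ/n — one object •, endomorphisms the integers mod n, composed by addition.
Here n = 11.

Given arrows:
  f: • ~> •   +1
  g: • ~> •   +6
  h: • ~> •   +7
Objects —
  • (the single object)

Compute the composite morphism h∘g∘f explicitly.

  0 +1≡1 +6≡7 +7≡3  (mod 11)
composite: +3

Answer: +3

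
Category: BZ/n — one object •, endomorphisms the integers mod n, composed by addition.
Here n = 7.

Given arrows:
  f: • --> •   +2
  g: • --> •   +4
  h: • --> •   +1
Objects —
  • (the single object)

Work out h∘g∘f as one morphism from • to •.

Answer: +0

Work:
  0 +2≡2 +4≡6 +1≡0  (mod 7)
composite: +0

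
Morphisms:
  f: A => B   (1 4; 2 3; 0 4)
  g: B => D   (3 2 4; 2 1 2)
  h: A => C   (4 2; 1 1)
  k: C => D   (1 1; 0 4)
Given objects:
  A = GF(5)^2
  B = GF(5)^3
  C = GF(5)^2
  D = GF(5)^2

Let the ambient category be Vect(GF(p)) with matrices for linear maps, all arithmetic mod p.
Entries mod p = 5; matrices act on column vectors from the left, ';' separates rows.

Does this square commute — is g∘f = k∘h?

1) trace f;g:
  e0=[1,0] f=>[1,2,0] g=>[2,4]
  e1=[0,1] f=>[4,3,4] g=>[4,4]
  composite₁ = (2 4; 4 4)
2) trace h;k:
  e0=[1,0] h=>[4,1] k=>[0,4]
  e1=[0,1] h=>[2,1] k=>[3,4]
  composite₂ = (0 3; 4 4)
Equal? distinct morphisms ✗

Answer: DOES NOT COMMUTE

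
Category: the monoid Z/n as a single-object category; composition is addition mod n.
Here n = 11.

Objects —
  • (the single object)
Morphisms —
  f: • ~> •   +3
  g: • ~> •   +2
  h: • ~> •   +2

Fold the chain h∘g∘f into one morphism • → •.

  0 +3≡3 +2≡5 +2≡7  (mod 11)
composite: +7

Answer: +7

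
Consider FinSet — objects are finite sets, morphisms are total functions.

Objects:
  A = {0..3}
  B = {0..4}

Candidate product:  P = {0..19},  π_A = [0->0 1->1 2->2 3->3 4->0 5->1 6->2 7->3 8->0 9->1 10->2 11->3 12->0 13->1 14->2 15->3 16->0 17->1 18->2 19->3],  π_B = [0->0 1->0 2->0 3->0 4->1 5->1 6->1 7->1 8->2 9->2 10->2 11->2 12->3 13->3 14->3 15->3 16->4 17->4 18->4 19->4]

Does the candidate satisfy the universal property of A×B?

Answer: VALID PRODUCT

Trace:
|A|·|B| = 4·5 = 20;  |P| = 20
Check the pairing map k ↦ (π_A(k), π_B(k)):
  0 -> (0,0)
  1 -> (1,0)
  2 -> (2,0)
  3 -> (3,0)
  4 -> (0,1)
  5 -> (1,1)
  6 -> (2,1)
  7 -> (3,1)
  8 -> (0,2)
  9 -> (1,2)
  10 -> (2,2)
  11 -> (3,2)
  12 -> (0,3)
  13 -> (1,3)
  14 -> (2,3)
  15 -> (3,3)
  16 -> (0,4)
  17 -> (1,4)
  18 -> (2,4)
  19 -> (3,4)
distinct pairs in image: 20 / 20 needed
  → bijection onto A×B; projections well-typed.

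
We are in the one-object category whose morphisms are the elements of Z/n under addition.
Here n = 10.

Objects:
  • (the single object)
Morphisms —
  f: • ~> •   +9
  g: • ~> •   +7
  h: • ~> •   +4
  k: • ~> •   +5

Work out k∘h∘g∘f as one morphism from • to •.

Answer: +5

Work:
  0 +9≡9 +7≡6 +4≡0 +5≡5  (mod 10)
result: +5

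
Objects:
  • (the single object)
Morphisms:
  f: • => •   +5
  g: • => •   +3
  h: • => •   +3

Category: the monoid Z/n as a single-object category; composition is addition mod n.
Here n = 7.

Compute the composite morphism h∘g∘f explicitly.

Answer: +4

Derivation:
  0 +5≡5 +3≡1 +3≡4  (mod 7)
⟦path⟧: +4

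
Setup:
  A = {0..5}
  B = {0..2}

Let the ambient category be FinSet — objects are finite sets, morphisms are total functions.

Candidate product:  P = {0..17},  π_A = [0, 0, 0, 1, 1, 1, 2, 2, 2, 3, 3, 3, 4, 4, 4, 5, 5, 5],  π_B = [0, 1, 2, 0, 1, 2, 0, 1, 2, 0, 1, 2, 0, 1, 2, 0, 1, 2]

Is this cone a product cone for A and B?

|A|·|B| = 6·3 = 18;  |P| = 18
Check the pairing map k ↦ (π_A(k), π_B(k)):
  0 : (0,0)
  1 : (0,1)
  2 : (0,2)
  3 : (1,0)
  4 : (1,1)
  5 : (1,2)
  6 : (2,0)
  7 : (2,1)
  8 : (2,2)
  9 : (3,0)
  10 : (3,1)
  11 : (3,2)
  12 : (4,0)
  13 : (4,1)
  14 : (4,2)
  15 : (5,0)
  16 : (5,1)
  17 : (5,2)
distinct pairs in image: 18 / 18 needed
  → bijection onto A×B; projections well-typed.

Answer: VALID PRODUCT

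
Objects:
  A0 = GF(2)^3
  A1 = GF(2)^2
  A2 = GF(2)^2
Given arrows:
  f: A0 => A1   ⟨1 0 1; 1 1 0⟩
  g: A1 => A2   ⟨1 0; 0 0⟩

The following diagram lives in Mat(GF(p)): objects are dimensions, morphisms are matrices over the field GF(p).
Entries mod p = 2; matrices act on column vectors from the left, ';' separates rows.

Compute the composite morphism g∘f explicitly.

Answer: ⟨1 0 1; 0 0 0⟩

Trace:
  e0=⟨1,0,0⟩ f=>⟨1,1⟩ g=>⟨1,0⟩
  e1=⟨0,1,0⟩ f=>⟨0,1⟩ g=>⟨0,0⟩
  e2=⟨0,0,1⟩ f=>⟨1,0⟩ g=>⟨1,0⟩
⟦path⟧: ⟨1 0 1; 0 0 0⟩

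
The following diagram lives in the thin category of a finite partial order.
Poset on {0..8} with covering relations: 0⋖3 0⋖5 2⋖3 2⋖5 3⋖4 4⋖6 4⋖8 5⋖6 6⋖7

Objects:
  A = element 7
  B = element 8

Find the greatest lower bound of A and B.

Answer: A∧B = 4

Trace:
Common predecessors of 7,8: {0,2,3,4}
  0 ≤ 4
  2 ≤ 4
  3 ≤ 4
  4 ≤ 4
glb = 4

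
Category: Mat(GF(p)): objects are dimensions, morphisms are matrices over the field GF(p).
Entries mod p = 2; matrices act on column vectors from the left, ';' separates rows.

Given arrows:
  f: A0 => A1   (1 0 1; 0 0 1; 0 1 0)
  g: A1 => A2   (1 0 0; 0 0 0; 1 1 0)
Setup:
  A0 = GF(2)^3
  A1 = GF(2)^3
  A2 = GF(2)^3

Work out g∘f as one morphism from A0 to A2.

  e0=[1,0,0] f=>[1,0,0] g=>[1,0,1]
  e1=[0,1,0] f=>[0,0,1] g=>[0,0,0]
  e2=[0,0,1] f=>[1,1,0] g=>[1,0,0]
⟦path⟧: (1 0 1; 0 0 0; 1 0 0)

Answer: (1 0 1; 0 0 0; 1 0 0)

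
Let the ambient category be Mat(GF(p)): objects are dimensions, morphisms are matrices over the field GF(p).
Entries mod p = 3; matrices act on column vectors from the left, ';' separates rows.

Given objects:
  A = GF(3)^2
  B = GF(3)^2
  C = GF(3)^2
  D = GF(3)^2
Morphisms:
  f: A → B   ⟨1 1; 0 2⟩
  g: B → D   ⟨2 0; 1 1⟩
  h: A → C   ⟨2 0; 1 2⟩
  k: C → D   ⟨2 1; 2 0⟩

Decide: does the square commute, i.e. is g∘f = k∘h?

Answer: COMMUTES

Work:
1) trace f;g:
  e0=(1,0) f→(1,0) g→(2,1)
  e1=(0,1) f→(1,2) g→(2,0)
  composite₁ = ⟨2 2; 1 0⟩
2) trace h;k:
  e0=(1,0) h→(2,1) k→(2,1)
  e1=(0,1) h→(0,2) k→(2,0)
  composite₂ = ⟨2 2; 1 0⟩
Equal? YES — commutes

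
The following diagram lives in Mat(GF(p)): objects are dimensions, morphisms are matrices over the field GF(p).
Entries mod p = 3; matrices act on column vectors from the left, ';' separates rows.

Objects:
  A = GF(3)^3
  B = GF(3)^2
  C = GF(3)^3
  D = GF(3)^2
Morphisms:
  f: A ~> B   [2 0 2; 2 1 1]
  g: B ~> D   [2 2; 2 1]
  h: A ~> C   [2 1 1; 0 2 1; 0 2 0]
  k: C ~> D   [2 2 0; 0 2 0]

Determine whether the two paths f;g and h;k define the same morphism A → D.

Answer: DOES NOT COMMUTE

Trace:
1) trace f;g:
  e0=[1,0,0] f~>[2,2] g~>[2,0]
  e1=[0,1,0] f~>[0,1] g~>[2,1]
  e2=[0,0,1] f~>[2,1] g~>[0,2]
  result₁ = [2 2 0; 0 1 2]
2) trace h;k:
  e0=[1,0,0] h~>[2,0,0] k~>[1,0]
  e1=[0,1,0] h~>[1,2,2] k~>[0,1]
  e2=[0,0,1] h~>[1,1,0] k~>[1,2]
  result₂ = [1 0 1; 0 1 2]
Equal? distinct morphisms ✗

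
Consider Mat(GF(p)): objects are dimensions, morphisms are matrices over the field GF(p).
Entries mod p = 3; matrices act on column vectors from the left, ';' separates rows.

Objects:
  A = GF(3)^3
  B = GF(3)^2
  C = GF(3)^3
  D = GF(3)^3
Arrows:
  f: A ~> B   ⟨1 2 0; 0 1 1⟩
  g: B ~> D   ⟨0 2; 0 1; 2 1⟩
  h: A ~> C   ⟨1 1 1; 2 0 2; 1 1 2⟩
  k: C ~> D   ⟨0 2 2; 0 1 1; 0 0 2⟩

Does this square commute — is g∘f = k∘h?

Along f;g (path 1):
  e0=[1,0,0] f~>[1,0] g~>[0,0,2]
  e1=[0,1,0] f~>[2,1] g~>[2,1,2]
  e2=[0,0,1] f~>[0,1] g~>[2,1,1]
  result₁ = ⟨0 2 2; 0 1 1; 2 2 1⟩
Along h;k (path 2):
  e0=[1,0,0] h~>[1,2,1] k~>[0,0,2]
  e1=[0,1,0] h~>[1,0,1] k~>[2,1,2]
  e2=[0,0,1] h~>[1,2,2] k~>[2,1,1]
  result₂ = ⟨0 2 2; 0 1 1; 2 2 1⟩
Equal? equal; square commutes

Answer: COMMUTES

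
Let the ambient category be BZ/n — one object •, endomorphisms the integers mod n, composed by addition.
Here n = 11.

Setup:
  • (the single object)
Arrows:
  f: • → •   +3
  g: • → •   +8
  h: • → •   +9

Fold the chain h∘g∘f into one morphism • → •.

Answer: +9

Derivation:
  0 +3≡3 +8≡0 +9≡9  (mod 11)
⟦path⟧: +9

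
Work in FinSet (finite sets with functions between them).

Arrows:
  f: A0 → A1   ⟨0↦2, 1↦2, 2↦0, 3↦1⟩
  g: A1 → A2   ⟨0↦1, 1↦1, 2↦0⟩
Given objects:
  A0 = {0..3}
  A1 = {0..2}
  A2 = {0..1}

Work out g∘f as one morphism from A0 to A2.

  0 f→2 g→0
  1 f→2 g→0
  2 f→0 g→1
  3 f→1 g→1
result: ⟨0↦0, 1↦0, 2↦1, 3↦1⟩

Answer: ⟨0↦0, 1↦0, 2↦1, 3↦1⟩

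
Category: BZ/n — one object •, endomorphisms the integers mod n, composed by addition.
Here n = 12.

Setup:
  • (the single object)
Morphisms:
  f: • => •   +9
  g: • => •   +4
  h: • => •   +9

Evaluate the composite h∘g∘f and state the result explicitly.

Answer: +10

Trace:
  0 +9≡9 +4≡1 +9≡10  (mod 12)
⟦path⟧: +10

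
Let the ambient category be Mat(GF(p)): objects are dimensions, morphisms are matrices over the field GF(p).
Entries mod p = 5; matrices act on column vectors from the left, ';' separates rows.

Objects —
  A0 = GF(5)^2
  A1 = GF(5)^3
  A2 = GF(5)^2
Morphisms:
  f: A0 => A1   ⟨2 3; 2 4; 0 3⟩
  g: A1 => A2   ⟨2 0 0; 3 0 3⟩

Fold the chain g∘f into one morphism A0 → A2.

Answer: ⟨4 1; 1 3⟩

Derivation:
  e0=⟨1,0⟩ f=>⟨2,2,0⟩ g=>⟨4,1⟩
  e1=⟨0,1⟩ f=>⟨3,4,3⟩ g=>⟨1,3⟩
result: ⟨4 1; 1 3⟩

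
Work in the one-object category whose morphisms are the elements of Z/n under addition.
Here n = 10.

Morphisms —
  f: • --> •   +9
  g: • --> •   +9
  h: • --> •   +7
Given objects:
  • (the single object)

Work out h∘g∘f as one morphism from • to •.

Answer: +5

Derivation:
  0 +9≡9 +9≡8 +7≡5  (mod 10)
⟦path⟧: +5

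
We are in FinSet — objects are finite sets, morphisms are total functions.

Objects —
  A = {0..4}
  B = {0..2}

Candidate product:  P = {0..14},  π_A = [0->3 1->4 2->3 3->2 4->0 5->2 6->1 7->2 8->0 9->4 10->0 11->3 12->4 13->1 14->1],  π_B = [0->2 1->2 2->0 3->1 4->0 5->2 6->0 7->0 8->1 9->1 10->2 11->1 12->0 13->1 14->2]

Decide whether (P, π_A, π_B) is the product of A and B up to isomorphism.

|A|·|B| = 5·3 = 15;  |P| = 15
Check the pairing map k ↦ (π_A(k), π_B(k)):
  0 -> (3,2)
  1 -> (4,2)
  2 -> (3,0)
  3 -> (2,1)
  4 -> (0,0)
  5 -> (2,2)
  6 -> (1,0)
  7 -> (2,0)
  8 -> (0,1)
  9 -> (4,1)
  10 -> (0,2)
  11 -> (3,1)
  12 -> (4,0)
  13 -> (1,1)
  14 -> (1,2)
distinct pairs in image: 15 / 15 needed
  → bijection onto A×B; projections well-typed.

Answer: VALID PRODUCT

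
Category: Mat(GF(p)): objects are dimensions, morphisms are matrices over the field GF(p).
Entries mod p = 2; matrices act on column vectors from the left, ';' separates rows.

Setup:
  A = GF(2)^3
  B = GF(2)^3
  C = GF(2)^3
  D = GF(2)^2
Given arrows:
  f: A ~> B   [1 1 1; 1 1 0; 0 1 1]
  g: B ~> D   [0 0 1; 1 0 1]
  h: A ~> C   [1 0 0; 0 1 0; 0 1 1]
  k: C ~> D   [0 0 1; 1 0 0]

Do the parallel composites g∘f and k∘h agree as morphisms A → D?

Path 1 = f;g:
  e0=⟨1,0,0⟩ f~>⟨1,1,0⟩ g~>⟨0,1⟩
  e1=⟨0,1,0⟩ f~>⟨1,1,1⟩ g~>⟨1,0⟩
  e2=⟨0,0,1⟩ f~>⟨1,0,1⟩ g~>⟨1,0⟩
  composite₁ = [0 1 1; 1 0 0]
Path 2 = h;k:
  e0=⟨1,0,0⟩ h~>⟨1,0,0⟩ k~>⟨0,1⟩
  e1=⟨0,1,0⟩ h~>⟨0,1,1⟩ k~>⟨1,0⟩
  e2=⟨0,0,1⟩ h~>⟨0,0,1⟩ k~>⟨1,0⟩
  composite₂ = [0 1 1; 1 0 0]
Equal? same morphism ✓

Answer: COMMUTES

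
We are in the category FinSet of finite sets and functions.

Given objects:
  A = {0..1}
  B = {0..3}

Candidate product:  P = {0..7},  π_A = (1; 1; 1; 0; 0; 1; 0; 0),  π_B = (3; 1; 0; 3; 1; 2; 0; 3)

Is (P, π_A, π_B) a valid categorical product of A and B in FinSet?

|A|·|B| = 2·4 = 8;  |P| = 8
Check the pairing map k ↦ (π_A(k), π_B(k)):
  0 ↦ (1,3)
  1 ↦ (1,1)
  2 ↦ (1,0)
  3 ↦ (0,3)
  4 ↦ (0,1)
  5 ↦ (1,2)
  6 ↦ (0,0)
  7 ↦ (0,3)  ✗ repeats pair of k=3
distinct pairs in image: 7 / 8 needed
  → (0,3) hit at k=3 and k=7

Answer: NOT A VALID PRODUCT — duplicate pair at indices 7,3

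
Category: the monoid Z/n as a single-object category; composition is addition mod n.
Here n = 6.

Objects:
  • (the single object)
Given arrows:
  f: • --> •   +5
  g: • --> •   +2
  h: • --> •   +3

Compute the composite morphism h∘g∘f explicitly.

  0 +5≡5 +2≡1 +3≡4  (mod 6)
⟦path⟧: +4

Answer: +4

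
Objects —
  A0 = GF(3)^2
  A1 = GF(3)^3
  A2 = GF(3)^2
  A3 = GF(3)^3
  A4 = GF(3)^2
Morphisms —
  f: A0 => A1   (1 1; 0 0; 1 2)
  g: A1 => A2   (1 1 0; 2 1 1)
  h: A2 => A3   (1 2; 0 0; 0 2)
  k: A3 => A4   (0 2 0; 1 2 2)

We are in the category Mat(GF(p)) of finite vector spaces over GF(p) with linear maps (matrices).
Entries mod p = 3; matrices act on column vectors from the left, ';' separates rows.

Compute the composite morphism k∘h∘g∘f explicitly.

Answer: (0 0; 1 1)

Trace:
  e0=(1,0) f=>(1,0,1) g=>(1,0) h=>(1,0,0) k=>(0,1)
  e1=(0,1) f=>(1,0,2) g=>(1,1) h=>(0,0,2) k=>(0,1)
composite: (0 0; 1 1)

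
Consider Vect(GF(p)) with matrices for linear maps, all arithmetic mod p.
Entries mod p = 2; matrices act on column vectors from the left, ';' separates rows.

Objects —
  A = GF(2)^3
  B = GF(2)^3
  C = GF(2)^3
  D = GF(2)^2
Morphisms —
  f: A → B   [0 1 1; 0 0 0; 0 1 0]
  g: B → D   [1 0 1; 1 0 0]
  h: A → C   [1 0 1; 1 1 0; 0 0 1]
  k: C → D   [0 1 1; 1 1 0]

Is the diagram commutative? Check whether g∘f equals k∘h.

Along f;g (path 1):
  e0=⟨1,0,0⟩ f→⟨0,0,0⟩ g→⟨0,0⟩
  e1=⟨0,1,0⟩ f→⟨1,0,1⟩ g→⟨0,1⟩
  e2=⟨0,0,1⟩ f→⟨1,0,0⟩ g→⟨1,1⟩
  result₁ = [0 0 1; 0 1 1]
Along h;k (path 2):
  e0=⟨1,0,0⟩ h→⟨1,1,0⟩ k→⟨1,0⟩
  e1=⟨0,1,0⟩ h→⟨0,1,0⟩ k→⟨1,1⟩
  e2=⟨0,0,1⟩ h→⟨1,0,1⟩ k→⟨1,1⟩
  result₂ = [1 1 1; 0 1 1]
Equal? NO — does not commute

Answer: DOES NOT COMMUTE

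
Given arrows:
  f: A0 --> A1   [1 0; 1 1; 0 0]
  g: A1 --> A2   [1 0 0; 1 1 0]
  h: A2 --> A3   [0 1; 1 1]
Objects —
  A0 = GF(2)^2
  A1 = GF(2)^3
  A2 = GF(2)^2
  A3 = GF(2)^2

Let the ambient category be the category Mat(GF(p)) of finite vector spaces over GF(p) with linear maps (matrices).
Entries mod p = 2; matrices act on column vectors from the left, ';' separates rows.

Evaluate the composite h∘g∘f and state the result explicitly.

  e0=[1,0] f-->[1,1,0] g-->[1,0] h-->[0,1]
  e1=[0,1] f-->[0,1,0] g-->[0,1] h-->[1,1]
result: [0 1; 1 1]

Answer: [0 1; 1 1]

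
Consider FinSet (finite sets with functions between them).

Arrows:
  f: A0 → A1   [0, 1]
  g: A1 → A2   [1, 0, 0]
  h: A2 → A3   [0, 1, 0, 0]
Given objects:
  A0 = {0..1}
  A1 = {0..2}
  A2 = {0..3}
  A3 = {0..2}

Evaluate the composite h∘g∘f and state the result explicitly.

Answer: [1, 0]

Trace:
  0 f→0 g→1 h→1
  1 f→1 g→0 h→0
⟦path⟧: [1, 0]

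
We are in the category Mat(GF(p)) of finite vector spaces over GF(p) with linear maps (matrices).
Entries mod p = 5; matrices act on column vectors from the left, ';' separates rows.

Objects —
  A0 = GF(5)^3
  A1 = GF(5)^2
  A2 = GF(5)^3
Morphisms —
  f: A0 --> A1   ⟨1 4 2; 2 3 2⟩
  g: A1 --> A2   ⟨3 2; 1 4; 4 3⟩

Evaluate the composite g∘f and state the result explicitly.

  e0=(1,0,0) f-->(1,2) g-->(2,4,0)
  e1=(0,1,0) f-->(4,3) g-->(3,1,0)
  e2=(0,0,1) f-->(2,2) g-->(0,0,4)
result: ⟨2 3 0; 4 1 0; 0 0 4⟩

Answer: ⟨2 3 0; 4 1 0; 0 0 4⟩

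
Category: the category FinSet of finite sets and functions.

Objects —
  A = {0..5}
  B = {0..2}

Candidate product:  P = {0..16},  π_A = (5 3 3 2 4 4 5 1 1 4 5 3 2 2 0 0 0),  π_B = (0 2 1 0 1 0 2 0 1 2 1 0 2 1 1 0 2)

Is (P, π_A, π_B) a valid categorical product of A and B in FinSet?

Answer: NOT A VALID PRODUCT — |P|=17 ≠ |A|·|B|=18

Derivation:
|A|·|B| = 6·3 = 18;  |P| = 17
  → cardinalities differ; no bijection possible.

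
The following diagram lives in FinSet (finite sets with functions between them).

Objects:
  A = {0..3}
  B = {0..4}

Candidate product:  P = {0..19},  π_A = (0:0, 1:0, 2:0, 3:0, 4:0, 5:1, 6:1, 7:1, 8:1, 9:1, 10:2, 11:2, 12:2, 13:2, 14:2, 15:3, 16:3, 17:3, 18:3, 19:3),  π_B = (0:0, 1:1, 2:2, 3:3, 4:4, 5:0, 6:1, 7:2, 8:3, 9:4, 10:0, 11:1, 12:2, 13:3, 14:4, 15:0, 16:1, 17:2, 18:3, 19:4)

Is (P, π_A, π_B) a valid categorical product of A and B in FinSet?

|A|·|B| = 4·5 = 20;  |P| = 20
Check the pairing map k ↦ (π_A(k), π_B(k)):
  0 : (0,0)
  1 : (0,1)
  2 : (0,2)
  3 : (0,3)
  4 : (0,4)
  5 : (1,0)
  6 : (1,1)
  7 : (1,2)
  8 : (1,3)
  9 : (1,4)
  10 : (2,0)
  11 : (2,1)
  12 : (2,2)
  13 : (2,3)
  14 : (2,4)
  15 : (3,0)
  16 : (3,1)
  17 : (3,2)
  18 : (3,3)
  19 : (3,4)
distinct pairs in image: 20 / 20 needed
  → bijection onto A×B; projections well-typed.

Answer: VALID PRODUCT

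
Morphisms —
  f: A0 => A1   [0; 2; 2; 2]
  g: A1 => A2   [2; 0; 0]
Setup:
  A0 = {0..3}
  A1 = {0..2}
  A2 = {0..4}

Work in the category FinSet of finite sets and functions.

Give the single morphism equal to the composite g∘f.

  0 f=>0 g=>2
  1 f=>2 g=>0
  2 f=>2 g=>0
  3 f=>2 g=>0
⟦path⟧: [2; 0; 0; 0]

Answer: [2; 0; 0; 0]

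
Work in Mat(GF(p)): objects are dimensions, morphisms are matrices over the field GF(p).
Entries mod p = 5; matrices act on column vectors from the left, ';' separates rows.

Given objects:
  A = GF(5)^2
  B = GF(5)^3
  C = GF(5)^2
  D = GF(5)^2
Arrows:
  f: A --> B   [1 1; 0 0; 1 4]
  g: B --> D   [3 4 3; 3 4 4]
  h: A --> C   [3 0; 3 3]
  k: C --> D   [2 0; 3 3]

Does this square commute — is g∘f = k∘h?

Answer: DOES NOT COMMUTE

Trace:
Along f;g (path 1):
  e0=⟨1,0⟩ f-->⟨1,0,1⟩ g-->⟨1,2⟩
  e1=⟨0,1⟩ f-->⟨1,0,4⟩ g-->⟨0,4⟩
  result₁ = [1 0; 2 4]
Along h;k (path 2):
  e0=⟨1,0⟩ h-->⟨3,3⟩ k-->⟨1,3⟩
  e1=⟨0,1⟩ h-->⟨0,3⟩ k-->⟨0,4⟩
  result₂ = [1 0; 3 4]
Equal? differ; not commutative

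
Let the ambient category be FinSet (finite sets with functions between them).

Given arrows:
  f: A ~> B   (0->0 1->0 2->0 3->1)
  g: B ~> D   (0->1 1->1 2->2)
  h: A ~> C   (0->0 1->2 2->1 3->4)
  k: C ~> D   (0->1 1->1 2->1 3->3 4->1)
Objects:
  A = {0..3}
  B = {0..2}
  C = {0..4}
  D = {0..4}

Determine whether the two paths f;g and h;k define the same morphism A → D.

Answer: COMMUTES

Work:
1) trace f;g:
  0 f~>0 g~>1
  1 f~>0 g~>1
  2 f~>0 g~>1
  3 f~>1 g~>1
  result₁ = (0->1 1->1 2->1 3->1)
2) trace h;k:
  0 h~>0 k~>1
  1 h~>2 k~>1
  2 h~>1 k~>1
  3 h~>4 k~>1
  result₂ = (0->1 1->1 2->1 3->1)
Equal? equal; square commutes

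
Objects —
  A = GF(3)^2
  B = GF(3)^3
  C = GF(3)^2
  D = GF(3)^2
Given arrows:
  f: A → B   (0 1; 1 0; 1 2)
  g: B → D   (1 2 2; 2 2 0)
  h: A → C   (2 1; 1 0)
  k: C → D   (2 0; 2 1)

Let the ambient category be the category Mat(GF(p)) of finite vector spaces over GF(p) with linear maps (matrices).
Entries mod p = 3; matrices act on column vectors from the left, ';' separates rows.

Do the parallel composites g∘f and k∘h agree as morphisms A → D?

Along f;g (path 1):
  e0=[1,0] f→[0,1,1] g→[1,2]
  e1=[0,1] f→[1,0,2] g→[2,2]
  ⟦path⟧₁ = (1 2; 2 2)
Along h;k (path 2):
  e0=[1,0] h→[2,1] k→[1,2]
  e1=[0,1] h→[1,0] k→[2,2]
  ⟦path⟧₂ = (1 2; 2 2)
Equal? same morphism ✓

Answer: COMMUTES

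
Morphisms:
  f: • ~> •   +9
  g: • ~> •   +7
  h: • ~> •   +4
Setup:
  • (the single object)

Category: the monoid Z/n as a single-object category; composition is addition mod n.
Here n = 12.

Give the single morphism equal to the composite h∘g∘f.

  0 +9≡9 +7≡4 +4≡8  (mod 12)
composite: +8

Answer: +8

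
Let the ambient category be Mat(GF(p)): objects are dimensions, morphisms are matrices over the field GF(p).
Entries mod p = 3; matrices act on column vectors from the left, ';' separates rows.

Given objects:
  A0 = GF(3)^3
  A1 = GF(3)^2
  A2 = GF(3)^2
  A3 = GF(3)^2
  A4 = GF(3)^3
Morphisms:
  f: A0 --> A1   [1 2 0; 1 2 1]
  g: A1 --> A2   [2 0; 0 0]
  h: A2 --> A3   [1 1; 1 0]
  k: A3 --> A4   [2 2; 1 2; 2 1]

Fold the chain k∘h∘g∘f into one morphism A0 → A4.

  e0=⟨1,0,0⟩ f-->⟨1,1⟩ g-->⟨2,0⟩ h-->⟨2,2⟩ k-->⟨2,0,0⟩
  e1=⟨0,1,0⟩ f-->⟨2,2⟩ g-->⟨1,0⟩ h-->⟨1,1⟩ k-->⟨1,0,0⟩
  e2=⟨0,0,1⟩ f-->⟨0,1⟩ g-->⟨0,0⟩ h-->⟨0,0⟩ k-->⟨0,0,0⟩
composite: [2 1 0; 0 0 0; 0 0 0]

Answer: [2 1 0; 0 0 0; 0 0 0]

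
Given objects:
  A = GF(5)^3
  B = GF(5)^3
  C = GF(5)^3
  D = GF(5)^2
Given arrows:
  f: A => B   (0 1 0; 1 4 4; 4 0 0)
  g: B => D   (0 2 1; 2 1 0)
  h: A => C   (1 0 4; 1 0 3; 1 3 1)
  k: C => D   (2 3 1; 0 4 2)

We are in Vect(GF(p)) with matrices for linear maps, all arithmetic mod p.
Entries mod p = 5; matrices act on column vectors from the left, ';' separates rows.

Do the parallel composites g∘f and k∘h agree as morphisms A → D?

Along f;g (path 1):
  e0=⟨1,0,0⟩ f=>⟨0,1,4⟩ g=>⟨1,1⟩
  e1=⟨0,1,0⟩ f=>⟨1,4,0⟩ g=>⟨3,1⟩
  e2=⟨0,0,1⟩ f=>⟨0,4,0⟩ g=>⟨3,4⟩
  ⟦path⟧₁ = (1 3 3; 1 1 4)
Along h;k (path 2):
  e0=⟨1,0,0⟩ h=>⟨1,1,1⟩ k=>⟨1,1⟩
  e1=⟨0,1,0⟩ h=>⟨0,0,3⟩ k=>⟨3,1⟩
  e2=⟨0,0,1⟩ h=>⟨4,3,1⟩ k=>⟨3,4⟩
  ⟦path⟧₂ = (1 3 3; 1 1 4)
Equal? equal; square commutes

Answer: COMMUTES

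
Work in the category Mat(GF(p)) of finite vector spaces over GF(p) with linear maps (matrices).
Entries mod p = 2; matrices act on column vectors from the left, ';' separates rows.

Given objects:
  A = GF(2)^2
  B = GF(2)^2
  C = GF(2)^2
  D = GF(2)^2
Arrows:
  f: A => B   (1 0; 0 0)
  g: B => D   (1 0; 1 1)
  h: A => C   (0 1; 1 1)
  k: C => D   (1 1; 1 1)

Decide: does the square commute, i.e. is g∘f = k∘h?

Answer: COMMUTES

Trace:
1) trace f;g:
  e0=(1,0) f=>(1,0) g=>(1,1)
  e1=(0,1) f=>(0,0) g=>(0,0)
  result₁ = (1 0; 1 0)
2) trace h;k:
  e0=(1,0) h=>(0,1) k=>(1,1)
  e1=(0,1) h=>(1,1) k=>(0,0)
  result₂ = (1 0; 1 0)
Equal? same morphism ✓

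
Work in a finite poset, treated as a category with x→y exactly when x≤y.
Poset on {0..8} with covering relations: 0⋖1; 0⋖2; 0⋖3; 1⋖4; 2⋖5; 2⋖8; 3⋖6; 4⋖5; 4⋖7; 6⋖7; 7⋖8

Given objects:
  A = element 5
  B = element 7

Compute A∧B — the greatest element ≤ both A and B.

Lower bounds of A=5 and B=7: {0,1,4}
  0 <= 4
  1 <= 4
  4 <= 4
glb = 4

Answer: A∧B = 4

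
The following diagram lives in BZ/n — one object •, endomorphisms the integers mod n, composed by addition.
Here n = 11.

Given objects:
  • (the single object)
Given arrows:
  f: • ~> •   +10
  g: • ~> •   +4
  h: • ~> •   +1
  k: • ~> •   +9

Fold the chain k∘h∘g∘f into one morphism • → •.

Answer: +2

Trace:
  0 +10≡10 +4≡3 +1≡4 +9≡2  (mod 11)
composite: +2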